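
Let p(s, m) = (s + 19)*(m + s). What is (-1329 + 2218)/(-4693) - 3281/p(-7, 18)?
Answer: -15515081/619476 ≈ -25.046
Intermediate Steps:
p(s, m) = (19 + s)*(m + s)
(-1329 + 2218)/(-4693) - 3281/p(-7, 18) = (-1329 + 2218)/(-4693) - 3281/((-7)² + 19*18 + 19*(-7) + 18*(-7)) = 889*(-1/4693) - 3281/(49 + 342 - 133 - 126) = -889/4693 - 3281/132 = -15515081/619476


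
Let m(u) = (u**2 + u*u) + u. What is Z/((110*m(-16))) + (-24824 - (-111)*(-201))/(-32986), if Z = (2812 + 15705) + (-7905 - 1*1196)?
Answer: 16376601/10225660 ≈ 1.6015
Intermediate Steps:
Z = 9416 (Z = 18517 + (-7905 - 1196) = 18517 - 9101 = 9416)
m(u) = u + 2*u**2 (m(u) = (u**2 + u**2) + u = 2*u**2 + u = u + 2*u**2)
Z/((110*m(-16))) + (-24824 - (-111)*(-201))/(-32986) = 9416/((110*(-16*(1 + 2*(-16))))) + (-24824 - (-111)*(-201))/(-32986) = 9416/((110*(-16*(1 - 32)))) + (-24824 - 1*22311)*(-1/32986) = 9416/((110*(-16*(-31)))) + (-24824 - 22311)*(-1/32986) = 9416/((110*496)) - 47135*(-1/32986) = 9416/54560 + 47135/32986 = 9416*(1/54560) + 47135/32986 = 107/620 + 47135/32986 = 16376601/10225660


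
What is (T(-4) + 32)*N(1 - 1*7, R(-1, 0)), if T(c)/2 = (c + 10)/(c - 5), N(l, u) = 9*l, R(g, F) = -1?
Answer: -1656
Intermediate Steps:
T(c) = 2*(10 + c)/(-5 + c) (T(c) = 2*((c + 10)/(c - 5)) = 2*((10 + c)/(-5 + c)) = 2*(10 + c)/(-5 + c))
(T(-4) + 32)*N(1 - 1*7, R(-1, 0)) = (2*(10 - 4)/(-5 - 4) + 32)*(9*(1 - 1*7)) = (2*6/(-9) + 32)*(9*(1 - 7)) = (2*(-1/9)*6 + 32)*(9*(-6)) = (-4/3 + 32)*(-54) = (92/3)*(-54) = -1656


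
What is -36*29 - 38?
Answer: -1082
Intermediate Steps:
-36*29 - 38 = -1044 - 38 = -1082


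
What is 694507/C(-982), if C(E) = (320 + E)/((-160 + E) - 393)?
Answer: 1066068245/662 ≈ 1.6104e+6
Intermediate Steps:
C(E) = (320 + E)/(-553 + E)
694507/C(-982) = 694507/(((320 - 982)/(-553 - 982))) = 694507/((-662/(-1535))) = 694507/((-1/1535*(-662))) = 694507/(662/1535) = 694507*(1535/662) = 1066068245/662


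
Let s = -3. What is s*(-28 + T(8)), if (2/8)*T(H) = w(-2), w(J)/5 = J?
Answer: 204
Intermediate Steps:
w(J) = 5*J
T(H) = -40 (T(H) = 4*(5*(-2)) = 4*(-10) = -40)
s*(-28 + T(8)) = -3*(-28 - 40) = -3*(-68) = 204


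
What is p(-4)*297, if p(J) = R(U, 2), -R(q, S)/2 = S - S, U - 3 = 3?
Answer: 0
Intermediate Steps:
U = 6 (U = 3 + 3 = 6)
R(q, S) = 0 (R(q, S) = -2*(S - S) = -2*0 = 0)
p(J) = 0
p(-4)*297 = 0*297 = 0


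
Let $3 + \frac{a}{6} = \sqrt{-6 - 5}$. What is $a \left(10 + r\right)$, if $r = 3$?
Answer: $-234 + 78 i \sqrt{11} \approx -234.0 + 258.7 i$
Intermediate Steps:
$a = -18 + 6 i \sqrt{11}$ ($a = -18 + 6 \sqrt{-6 - 5} = -18 + 6 \sqrt{-11} = -18 + 6 i \sqrt{11} \approx -18.0 + 19.9 i$)
$a \left(10 + r\right) = \left(-18 + 6 i \sqrt{11}\right) \left(10 + 3\right) = \left(-18 + 6 i \sqrt{11}\right) 13 = -234 + 78 i \sqrt{11}$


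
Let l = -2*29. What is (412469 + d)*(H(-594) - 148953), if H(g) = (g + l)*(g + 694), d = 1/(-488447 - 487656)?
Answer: -86220616528414818/976103 ≈ -8.8332e+10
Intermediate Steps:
d = -1/976103 (d = 1/(-976103) = -1/976103 ≈ -1.0245e-6)
l = -58
H(g) = (-58 + g)*(694 + g) (H(g) = (g - 58)*(g + 694) = (-58 + g)*(694 + g))
(412469 + d)*(H(-594) - 148953) = (412469 - 1/976103)*((-40252 + (-594)² + 636*(-594)) - 148953) = 402612228306*((-40252 + 352836 - 377784) - 148953)/976103 = 402612228306*(-65200 - 148953)/976103 = (402612228306/976103)*(-214153) = -86220616528414818/976103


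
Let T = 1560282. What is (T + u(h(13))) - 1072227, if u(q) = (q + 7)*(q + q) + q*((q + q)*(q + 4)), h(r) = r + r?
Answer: 530331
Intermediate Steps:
h(r) = 2*r
u(q) = 2*q*(7 + q) + 2*q²*(4 + q) (u(q) = (7 + q)*(2*q) + q*((2*q)*(4 + q)) = 2*q*(7 + q) + q*(2*q*(4 + q)) = 2*q*(7 + q) + 2*q²*(4 + q))
(T + u(h(13))) - 1072227 = (1560282 + 2*(2*13)*(7 + (2*13)² + 5*(2*13))) - 1072227 = (1560282 + 2*26*(7 + 26² + 5*26)) - 1072227 = (1560282 + 2*26*(7 + 676 + 130)) - 1072227 = (1560282 + 2*26*813) - 1072227 = (1560282 + 42276) - 1072227 = 1602558 - 1072227 = 530331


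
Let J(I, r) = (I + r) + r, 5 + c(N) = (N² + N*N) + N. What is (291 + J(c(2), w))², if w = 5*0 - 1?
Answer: 86436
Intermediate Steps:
c(N) = -5 + N + 2*N² (c(N) = -5 + ((N² + N*N) + N) = -5 + ((N² + N²) + N) = -5 + (2*N² + N) = -5 + (N + 2*N²) = -5 + N + 2*N²)
w = -1 (w = 0 - 1 = -1)
J(I, r) = I + 2*r
(291 + J(c(2), w))² = (291 + ((-5 + 2 + 2*2²) + 2*(-1)))² = (291 + ((-5 + 2 + 2*4) - 2))² = (291 + ((-5 + 2 + 8) - 2))² = (291 + (5 - 2))² = (291 + 3)² = 294² = 86436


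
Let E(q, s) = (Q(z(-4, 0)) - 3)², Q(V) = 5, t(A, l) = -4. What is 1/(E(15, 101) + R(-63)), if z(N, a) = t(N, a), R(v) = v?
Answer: -1/59 ≈ -0.016949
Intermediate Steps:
z(N, a) = -4
E(q, s) = 4 (E(q, s) = (5 - 3)² = 2² = 4)
1/(E(15, 101) + R(-63)) = 1/(4 - 63) = 1/(-59) = -1/59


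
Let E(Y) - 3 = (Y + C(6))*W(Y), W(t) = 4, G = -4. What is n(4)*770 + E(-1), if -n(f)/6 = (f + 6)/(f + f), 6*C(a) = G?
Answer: -17336/3 ≈ -5778.7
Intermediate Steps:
C(a) = -2/3 (C(a) = (1/6)*(-4) = -2/3)
E(Y) = 1/3 + 4*Y (E(Y) = 3 + (Y - 2/3)*4 = 3 + (-2/3 + Y)*4 = 3 + (-8/3 + 4*Y) = 1/3 + 4*Y)
n(f) = -3*(6 + f)/f (n(f) = -6*(f + 6)/(f + f) = -6*(6 + f)/(2*f) = -6*(6 + f)*1/(2*f) = -3*(6 + f)/f)
n(4)*770 + E(-1) = (-3 - 18/4)*770 + (1/3 + 4*(-1)) = (-3 - 18*1/4)*770 + (1/3 - 4) = (-3 - 9/2)*770 - 11/3 = -15/2*770 - 11/3 = -5775 - 11/3 = -17336/3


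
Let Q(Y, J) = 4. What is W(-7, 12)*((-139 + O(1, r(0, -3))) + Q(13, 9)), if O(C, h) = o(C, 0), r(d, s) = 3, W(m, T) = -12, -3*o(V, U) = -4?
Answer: 1604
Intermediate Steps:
o(V, U) = 4/3 (o(V, U) = -⅓*(-4) = 4/3)
O(C, h) = 4/3
W(-7, 12)*((-139 + O(1, r(0, -3))) + Q(13, 9)) = -12*((-139 + 4/3) + 4) = -12*(-413/3 + 4) = -12*(-401/3) = 1604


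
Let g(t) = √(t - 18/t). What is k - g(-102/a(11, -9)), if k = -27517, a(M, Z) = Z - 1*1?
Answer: -27517 - √60945/85 ≈ -27520.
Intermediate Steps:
a(M, Z) = -1 + Z (a(M, Z) = Z - 1 = -1 + Z)
k - g(-102/a(11, -9)) = -27517 - √(-102/(-1 - 9) - 18/((-102/(-1 - 9)))) = -27517 - √(-102/(-10) - 18/((-102/(-10)))) = -27517 - √(-102*(-⅒) - 18/((-102*(-⅒)))) = -27517 - √(51/5 - 18/51/5) = -27517 - √(51/5 - 18*5/51) = -27517 - √(51/5 - 30/17) = -27517 - √(717/85) = -27517 - √60945/85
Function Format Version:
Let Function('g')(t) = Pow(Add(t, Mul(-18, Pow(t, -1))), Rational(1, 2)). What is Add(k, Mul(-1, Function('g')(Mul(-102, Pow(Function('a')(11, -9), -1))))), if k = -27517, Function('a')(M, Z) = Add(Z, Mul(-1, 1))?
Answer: Add(-27517, Mul(Rational(-1, 85), Pow(60945, Rational(1, 2)))) ≈ -27520.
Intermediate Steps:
Function('a')(M, Z) = Add(-1, Z) (Function('a')(M, Z) = Add(Z, -1) = Add(-1, Z))
Add(k, Mul(-1, Function('g')(Mul(-102, Pow(Function('a')(11, -9), -1))))) = Add(-27517, Mul(-1, Pow(Add(Mul(-102, Pow(Add(-1, -9), -1)), Mul(-18, Pow(Mul(-102, Pow(Add(-1, -9), -1)), -1))), Rational(1, 2)))) = Add(-27517, Mul(-1, Pow(Add(Mul(-102, Pow(-10, -1)), Mul(-18, Pow(Mul(-102, Pow(-10, -1)), -1))), Rational(1, 2)))) = Add(-27517, Mul(-1, Pow(Add(Mul(-102, Rational(-1, 10)), Mul(-18, Pow(Mul(-102, Rational(-1, 10)), -1))), Rational(1, 2)))) = Add(-27517, Mul(-1, Pow(Add(Rational(51, 5), Mul(-18, Pow(Rational(51, 5), -1))), Rational(1, 2)))) = Add(-27517, Mul(-1, Pow(Add(Rational(51, 5), Mul(-18, Rational(5, 51))), Rational(1, 2)))) = Add(-27517, Mul(-1, Pow(Add(Rational(51, 5), Rational(-30, 17)), Rational(1, 2)))) = Add(-27517, Mul(-1, Pow(Rational(717, 85), Rational(1, 2)))) = Add(-27517, Mul(-1, Mul(Rational(1, 85), Pow(60945, Rational(1, 2))))) = Add(-27517, Mul(Rational(-1, 85), Pow(60945, Rational(1, 2))))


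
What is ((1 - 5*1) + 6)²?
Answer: 4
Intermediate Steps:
((1 - 5*1) + 6)² = ((1 - 5) + 6)² = (-4 + 6)² = 2² = 4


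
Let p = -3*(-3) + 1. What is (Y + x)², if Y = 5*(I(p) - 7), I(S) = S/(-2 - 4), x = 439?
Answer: 1408969/9 ≈ 1.5655e+5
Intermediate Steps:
p = 10 (p = 9 + 1 = 10)
I(S) = -S/6 (I(S) = S/(-6) = -S/6)
Y = -130/3 (Y = 5*(-⅙*10 - 7) = 5*(-5/3 - 7) = 5*(-26/3) = -130/3 ≈ -43.333)
(Y + x)² = (-130/3 + 439)² = (1187/3)² = 1408969/9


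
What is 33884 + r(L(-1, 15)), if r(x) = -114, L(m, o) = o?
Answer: 33770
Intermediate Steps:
33884 + r(L(-1, 15)) = 33884 - 114 = 33770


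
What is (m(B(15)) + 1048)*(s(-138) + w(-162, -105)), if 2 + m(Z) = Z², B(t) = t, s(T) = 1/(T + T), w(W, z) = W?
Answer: -56830223/276 ≈ -2.0591e+5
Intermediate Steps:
s(T) = 1/(2*T)
m(Z) = -2 + Z²
(m(B(15)) + 1048)*(s(-138) + w(-162, -105)) = ((-2 + 15²) + 1048)*((½)/(-138) - 162) = ((-2 + 225) + 1048)*((½)*(-1/138) - 162) = (223 + 1048)*(-1/276 - 162) = 1271*(-44713/276) = -56830223/276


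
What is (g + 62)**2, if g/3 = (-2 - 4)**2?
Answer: 28900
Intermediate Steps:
g = 108 (g = 3*(-2 - 4)**2 = 3*(-6)**2 = 3*36 = 108)
(g + 62)**2 = (108 + 62)**2 = 170**2 = 28900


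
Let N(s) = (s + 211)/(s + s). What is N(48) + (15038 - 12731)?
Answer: 221731/96 ≈ 2309.7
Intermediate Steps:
N(s) = (211 + s)/(2*s) (N(s) = (211 + s)/((2*s)) = (211 + s)*(1/(2*s)) = (211 + s)/(2*s))
N(48) + (15038 - 12731) = (1/2)*(211 + 48)/48 + (15038 - 12731) = (1/2)*(1/48)*259 + 2307 = 259/96 + 2307 = 221731/96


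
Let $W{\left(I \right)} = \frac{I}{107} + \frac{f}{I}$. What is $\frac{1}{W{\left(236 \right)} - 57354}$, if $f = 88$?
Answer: $- \frac{6313}{362059524} \approx -1.7436 \cdot 10^{-5}$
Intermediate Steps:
$W{\left(I \right)} = \frac{88}{I} + \frac{I}{107}$ ($W{\left(I \right)} = \frac{I}{107} + \frac{88}{I} = \frac{88}{I} + \frac{I}{107}$)
$\frac{1}{W{\left(236 \right)} - 57354} = \frac{1}{\left(\frac{88}{236} + \frac{1}{107} \cdot 236\right) - 57354} = \frac{1}{\left(88 \cdot \frac{1}{236} + \frac{236}{107}\right) - 57354} = \frac{1}{\left(\frac{22}{59} + \frac{236}{107}\right) - 57354} = \frac{1}{\frac{16278}{6313} - 57354} = \frac{1}{- \frac{362059524}{6313}} = - \frac{6313}{362059524}$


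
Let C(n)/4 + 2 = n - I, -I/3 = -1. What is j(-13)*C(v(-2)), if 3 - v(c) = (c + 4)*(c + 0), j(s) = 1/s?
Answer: -8/13 ≈ -0.61539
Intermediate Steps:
I = 3 (I = -3*(-1) = 3)
v(c) = 3 - c*(4 + c) (v(c) = 3 - (c + 4)*(c + 0) = 3 - (4 + c)*c = 3 - c*(4 + c))
C(n) = -20 + 4*n (C(n) = -8 + 4*(n - 1*3) = -8 + 4*(n - 3) = -8 + 4*(-3 + n) = -8 + (-12 + 4*n) = -20 + 4*n)
j(-13)*C(v(-2)) = (-20 + 4*(3 - 1*(-2)² - 4*(-2)))/(-13) = -(-20 + 4*(3 - 1*4 + 8))/13 = -(-20 + 4*(3 - 4 + 8))/13 = -(-20 + 4*7)/13 = -(-20 + 28)/13 = -1/13*8 = -8/13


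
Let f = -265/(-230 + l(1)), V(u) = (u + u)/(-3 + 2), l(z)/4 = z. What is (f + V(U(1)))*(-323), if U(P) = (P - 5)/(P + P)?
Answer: -377587/226 ≈ -1670.7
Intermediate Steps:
l(z) = 4*z
U(P) = (-5 + P)/(2*P) (U(P) = (-5 + P)/((2*P)) = (-5 + P)*(1/(2*P)) = (-5 + P)/(2*P))
V(u) = -2*u (V(u) = (2*u)/(-1) = (2*u)*(-1) = -2*u)
f = 265/226 (f = -265/(-230 + 4*1) = -265/(-230 + 4) = -265/(-226) = -265*(-1/226) = 265/226 ≈ 1.1726)
(f + V(U(1)))*(-323) = (265/226 - (-5 + 1)/1)*(-323) = (265/226 - (-4))*(-323) = (265/226 - 2*(-2))*(-323) = (265/226 + 4)*(-323) = (1169/226)*(-323) = -377587/226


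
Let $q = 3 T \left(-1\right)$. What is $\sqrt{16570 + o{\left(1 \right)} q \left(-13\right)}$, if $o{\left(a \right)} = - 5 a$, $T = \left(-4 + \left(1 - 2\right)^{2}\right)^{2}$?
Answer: $\sqrt{14815} \approx 121.72$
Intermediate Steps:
$T = 9$ ($T = \left(-4 + \left(-1\right)^{2}\right)^{2} = \left(-4 + 1\right)^{2} = \left(-3\right)^{2} = 9$)
$q = -27$ ($q = 3 \cdot 9 \left(-1\right) = 27 \left(-1\right) = -27$)
$\sqrt{16570 + o{\left(1 \right)} q \left(-13\right)} = \sqrt{16570 + \left(-5\right) 1 \left(-27\right) \left(-13\right)} = \sqrt{16570 + \left(-5\right) \left(-27\right) \left(-13\right)} = \sqrt{16570 + 135 \left(-13\right)} = \sqrt{16570 - 1755} = \sqrt{14815}$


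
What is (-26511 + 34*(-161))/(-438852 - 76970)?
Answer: 31985/515822 ≈ 0.062008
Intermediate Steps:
(-26511 + 34*(-161))/(-438852 - 76970) = (-26511 - 5474)/(-515822) = -31985*(-1/515822) = 31985/515822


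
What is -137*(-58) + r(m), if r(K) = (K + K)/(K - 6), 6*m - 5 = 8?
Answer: 182732/23 ≈ 7944.9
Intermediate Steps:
m = 13/6 (m = ⅚ + (⅙)*8 = ⅚ + 4/3 = 13/6 ≈ 2.1667)
r(K) = 2*K/(-6 + K) (r(K) = (2*K)/(-6 + K) = 2*K/(-6 + K))
-137*(-58) + r(m) = -137*(-58) + 2*(13/6)/(-6 + 13/6) = 7946 + 2*(13/6)/(-23/6) = 7946 + 2*(13/6)*(-6/23) = 7946 - 26/23 = 182732/23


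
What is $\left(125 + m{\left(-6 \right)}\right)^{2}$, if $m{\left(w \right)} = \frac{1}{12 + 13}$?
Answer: $\frac{9771876}{625} \approx 15635.0$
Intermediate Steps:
$m{\left(w \right)} = \frac{1}{25}$
$\left(125 + m{\left(-6 \right)}\right)^{2} = \left(125 + \frac{1}{25}\right)^{2} = \left(\frac{3126}{25}\right)^{2} = \frac{9771876}{625}$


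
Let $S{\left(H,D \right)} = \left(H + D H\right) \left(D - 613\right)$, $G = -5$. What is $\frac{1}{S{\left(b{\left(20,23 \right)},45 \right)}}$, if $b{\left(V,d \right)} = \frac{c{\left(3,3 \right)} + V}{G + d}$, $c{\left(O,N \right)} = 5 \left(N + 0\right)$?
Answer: $- \frac{9}{457240} \approx -1.9683 \cdot 10^{-5}$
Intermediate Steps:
$c{\left(O,N \right)} = 5 N$
$b{\left(V,d \right)} = \frac{15 + V}{-5 + d}$ ($b{\left(V,d \right)} = \frac{5 \cdot 3 + V}{-5 + d} = \frac{15 + V}{-5 + d}$)
$S{\left(H,D \right)} = \left(-613 + D\right) \left(H + D H\right)$ ($S{\left(H,D \right)} = \left(H + D H\right) \left(-613 + D\right) = \left(-613 + D\right) \left(H + D H\right)$)
$\frac{1}{S{\left(b{\left(20,23 \right)},45 \right)}} = \frac{1}{\frac{15 + 20}{-5 + 23} \left(-613 + 45^{2} - 27540\right)} = \frac{1}{\frac{1}{18} \cdot 35 \left(-613 + 2025 - 27540\right)} = \frac{1}{\frac{1}{18} \cdot 35 \left(-26128\right)} = \frac{1}{\frac{35}{18} \left(-26128\right)} = \frac{1}{- \frac{457240}{9}} = - \frac{9}{457240}$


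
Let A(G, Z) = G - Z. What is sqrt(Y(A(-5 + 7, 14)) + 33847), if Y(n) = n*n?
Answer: sqrt(33991) ≈ 184.37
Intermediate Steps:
Y(n) = n**2
sqrt(Y(A(-5 + 7, 14)) + 33847) = sqrt(((-5 + 7) - 1*14)**2 + 33847) = sqrt((2 - 14)**2 + 33847) = sqrt((-12)**2 + 33847) = sqrt(144 + 33847) = sqrt(33991)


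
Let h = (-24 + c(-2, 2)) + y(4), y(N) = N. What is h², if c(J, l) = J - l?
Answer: 576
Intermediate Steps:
h = -24 (h = (-24 + (-2 - 1*2)) + 4 = (-24 + (-2 - 2)) + 4 = (-24 - 4) + 4 = -28 + 4 = -24)
h² = (-24)² = 576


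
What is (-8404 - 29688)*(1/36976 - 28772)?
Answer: 10131267064333/9244 ≈ 1.0960e+9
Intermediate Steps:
(-8404 - 29688)*(1/36976 - 28772) = -38092*(1/36976 - 28772) = -38092*(-1063873471/36976) = 10131267064333/9244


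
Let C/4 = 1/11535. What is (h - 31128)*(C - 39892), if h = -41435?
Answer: 33390170375608/11535 ≈ 2.8947e+9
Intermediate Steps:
C = 4/11535 ≈ 0.00034677
(h - 31128)*(C - 39892) = (-41435 - 31128)*(4/11535 - 39892) = -72563*(-460154216/11535) = 33390170375608/11535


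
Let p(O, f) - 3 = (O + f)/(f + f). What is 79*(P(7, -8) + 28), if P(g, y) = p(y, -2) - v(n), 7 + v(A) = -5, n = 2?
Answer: 7189/2 ≈ 3594.5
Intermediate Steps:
v(A) = -12 (v(A) = -7 - 5 = -12)
p(O, f) = 3 + (O + f)/(2*f) (p(O, f) = 3 + (O + f)/(f + f) = 3 + (O + f)/((2*f)) = 3 + (O + f)*(1/(2*f)) = 3 + (O + f)/(2*f))
P(g, y) = 31/2 - y/4 (P(g, y) = (½)*(y + 7*(-2))/(-2) - 1*(-12) = (½)*(-½)*(y - 14) + 12 = (½)*(-½)*(-14 + y) + 12 = (7/2 - y/4) + 12 = 31/2 - y/4)
79*(P(7, -8) + 28) = 79*((31/2 - ¼*(-8)) + 28) = 79*((31/2 + 2) + 28) = 79*(35/2 + 28) = 79*(91/2) = 7189/2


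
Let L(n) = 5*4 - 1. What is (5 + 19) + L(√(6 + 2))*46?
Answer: 898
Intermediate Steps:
L(n) = 19 (L(n) = 20 - 1 = 19)
(5 + 19) + L(√(6 + 2))*46 = (5 + 19) + 19*46 = 24 + 874 = 898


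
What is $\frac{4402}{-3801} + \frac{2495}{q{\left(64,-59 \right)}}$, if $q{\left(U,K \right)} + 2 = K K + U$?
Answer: $- \frac{679199}{1496327} \approx -0.45391$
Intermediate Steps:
$q{\left(U,K \right)} = -2 + U + K^{2}$ ($q{\left(U,K \right)} = -2 + \left(K K + U\right) = -2 + \left(K^{2} + U\right) = -2 + \left(U + K^{2}\right) = -2 + U + K^{2}$)
$\frac{4402}{-3801} + \frac{2495}{q{\left(64,-59 \right)}} = \frac{4402}{-3801} + \frac{2495}{-2 + 64 + \left(-59\right)^{2}} = 4402 \left(- \frac{1}{3801}\right) + \frac{2495}{-2 + 64 + 3481} = - \frac{4402}{3801} + \frac{2495}{3543} = - \frac{679199}{1496327}$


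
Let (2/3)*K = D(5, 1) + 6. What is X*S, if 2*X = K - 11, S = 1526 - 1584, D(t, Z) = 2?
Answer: -29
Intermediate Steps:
K = 12 (K = 3*(2 + 6)/2 = (3/2)*8 = 12)
S = -58
X = ½ (X = (12 - 11)/2 = (½)*1 = ½ ≈ 0.50000)
X*S = (½)*(-58) = -29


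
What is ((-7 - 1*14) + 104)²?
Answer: 6889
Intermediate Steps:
((-7 - 1*14) + 104)² = ((-7 - 14) + 104)² = (-21 + 104)² = 83² = 6889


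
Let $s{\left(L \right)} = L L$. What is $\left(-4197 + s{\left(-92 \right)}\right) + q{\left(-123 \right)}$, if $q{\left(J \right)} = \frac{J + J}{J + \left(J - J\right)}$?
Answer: $4269$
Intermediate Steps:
$s{\left(L \right)} = L^{2}$
$q{\left(J \right)} = 2$ ($q{\left(J \right)} = \frac{2 J}{J + 0} = \frac{2 J}{J} = 2$)
$\left(-4197 + s{\left(-92 \right)}\right) + q{\left(-123 \right)} = \left(-4197 + \left(-92\right)^{2}\right) + 2 = \left(-4197 + 8464\right) + 2 = 4267 + 2 = 4269$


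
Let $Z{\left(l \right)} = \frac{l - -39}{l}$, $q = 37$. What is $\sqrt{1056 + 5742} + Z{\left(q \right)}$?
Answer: $\frac{76}{37} + \sqrt{6798} \approx 84.504$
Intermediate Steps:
$Z{\left(l \right)} = \frac{39 + l}{l}$ ($Z{\left(l \right)} = \frac{l + 39}{l} = \frac{39 + l}{l}$)
$\sqrt{1056 + 5742} + Z{\left(q \right)} = \sqrt{1056 + 5742} + \frac{39 + 37}{37} = \sqrt{6798} + \frac{1}{37} \cdot 76 = \sqrt{6798} + \frac{76}{37} = \frac{76}{37} + \sqrt{6798}$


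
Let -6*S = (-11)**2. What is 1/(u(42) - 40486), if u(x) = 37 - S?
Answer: -6/242573 ≈ -2.4735e-5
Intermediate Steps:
S = -121/6 (S = -1/6*(-11)**2 = -1/6*121 = -121/6 ≈ -20.167)
u(x) = 343/6 (u(x) = 37 - 1*(-121/6) = 37 + 121/6 = 343/6)
1/(u(42) - 40486) = 1/(343/6 - 40486) = 1/(-242573/6) = -6/242573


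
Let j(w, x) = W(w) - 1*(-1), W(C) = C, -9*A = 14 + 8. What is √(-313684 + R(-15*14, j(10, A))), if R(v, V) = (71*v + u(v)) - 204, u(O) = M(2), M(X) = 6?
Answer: 2*I*√82198 ≈ 573.4*I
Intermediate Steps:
A = -22/9 (A = -(14 + 8)/9 = -⅑*22 = -22/9 ≈ -2.4444)
u(O) = 6
j(w, x) = 1 + w (j(w, x) = w - 1*(-1) = w + 1 = 1 + w)
R(v, V) = -198 + 71*v (R(v, V) = (71*v + 6) - 204 = (6 + 71*v) - 204 = -198 + 71*v)
√(-313684 + R(-15*14, j(10, A))) = √(-313684 + (-198 + 71*(-15*14))) = √(-313684 + (-198 + 71*(-210))) = √(-313684 + (-198 - 14910)) = √(-313684 - 15108) = √(-328792) = 2*I*√82198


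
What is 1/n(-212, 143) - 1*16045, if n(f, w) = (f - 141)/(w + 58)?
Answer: -5664086/353 ≈ -16046.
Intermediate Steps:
n(f, w) = (-141 + f)/(58 + w)
1/n(-212, 143) - 1*16045 = 1/((-141 - 212)/(58 + 143)) - 1*16045 = 1/(-353/201) - 16045 = -201/353 - 16045 = -5664086/353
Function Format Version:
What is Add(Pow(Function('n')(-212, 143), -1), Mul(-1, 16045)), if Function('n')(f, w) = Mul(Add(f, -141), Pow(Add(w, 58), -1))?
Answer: Rational(-5664086, 353) ≈ -16046.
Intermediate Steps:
Function('n')(f, w) = Mul(Pow(Add(58, w), -1), Add(-141, f)) (Function('n')(f, w) = Mul(Add(-141, f), Pow(Add(58, w), -1)) = Mul(Pow(Add(58, w), -1), Add(-141, f)))
Add(Pow(Function('n')(-212, 143), -1), Mul(-1, 16045)) = Add(Pow(Mul(Pow(Add(58, 143), -1), Add(-141, -212)), -1), Mul(-1, 16045)) = Add(Pow(Mul(Pow(201, -1), -353), -1), -16045) = Add(Pow(Mul(Rational(1, 201), -353), -1), -16045) = Add(Pow(Rational(-353, 201), -1), -16045) = Add(Rational(-201, 353), -16045) = Rational(-5664086, 353)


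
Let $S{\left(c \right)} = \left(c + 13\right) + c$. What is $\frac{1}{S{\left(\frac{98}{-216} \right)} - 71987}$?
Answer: $- \frac{54}{3886645} \approx -1.3894 \cdot 10^{-5}$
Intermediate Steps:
$S{\left(c \right)} = 13 + 2 c$ ($S{\left(c \right)} = \left(13 + c\right) + c = 13 + 2 c$)
$\frac{1}{S{\left(\frac{98}{-216} \right)} - 71987} = \frac{1}{\left(13 + 2 \frac{98}{-216}\right) - 71987} = \frac{1}{\left(13 + 2 \cdot 98 \left(- \frac{1}{216}\right)\right) - 71987} = \frac{1}{\left(13 + 2 \left(- \frac{49}{108}\right)\right) - 71987} = \frac{1}{\left(13 - \frac{49}{54}\right) - 71987} = \frac{1}{\frac{653}{54} - 71987} = \frac{1}{- \frac{3886645}{54}} = - \frac{54}{3886645}$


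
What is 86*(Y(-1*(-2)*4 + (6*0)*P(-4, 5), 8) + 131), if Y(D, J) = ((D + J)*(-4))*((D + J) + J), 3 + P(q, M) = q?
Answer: -120830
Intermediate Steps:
P(q, M) = -3 + q
Y(D, J) = (D + 2*J)*(-4*D - 4*J) (Y(D, J) = (-4*D - 4*J)*(D + 2*J) = (D + 2*J)*(-4*D - 4*J))
86*(Y(-1*(-2)*4 + (6*0)*P(-4, 5), 8) + 131) = 86*((-8*8**2 - 4*(-1*(-2)*4 + (6*0)*(-3 - 4))**2 - 12*(-1*(-2)*4 + (6*0)*(-3 - 4))*8) + 131) = 86*((-8*64 - 4*(2*4 + 0*(-7))**2 - 12*(2*4 + 0*(-7))*8) + 131) = 86*((-512 - 4*(8 + 0)**2 - 12*(8 + 0)*8) + 131) = 86*((-512 - 4*8**2 - 12*8*8) + 131) = 86*((-512 - 4*64 - 768) + 131) = 86*((-512 - 256 - 768) + 131) = 86*(-1536 + 131) = 86*(-1405) = -120830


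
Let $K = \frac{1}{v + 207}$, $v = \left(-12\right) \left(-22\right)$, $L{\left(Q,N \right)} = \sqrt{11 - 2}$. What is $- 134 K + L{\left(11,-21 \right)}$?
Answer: $\frac{1279}{471} \approx 2.7155$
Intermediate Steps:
$L{\left(Q,N \right)} = 3$ ($L{\left(Q,N \right)} = \sqrt{9} = 3$)
$v = 264$
$K = \frac{1}{471}$ ($K = \frac{1}{264 + 207} = \frac{1}{471} \approx 0.0021231$)
$- 134 K + L{\left(11,-21 \right)} = \left(-134\right) \frac{1}{471} + 3 = - \frac{134}{471} + 3 = \frac{1279}{471}$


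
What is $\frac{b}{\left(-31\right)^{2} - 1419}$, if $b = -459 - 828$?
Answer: $\frac{1287}{458} \approx 2.81$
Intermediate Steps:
$b = -1287$ ($b = -459 - 828 = -1287$)
$\frac{b}{\left(-31\right)^{2} - 1419} = \frac{1}{\left(-31\right)^{2} - 1419} \left(-1287\right) = \frac{1}{961 - 1419} \left(-1287\right) = \frac{1}{-458} \left(-1287\right) = \left(- \frac{1}{458}\right) \left(-1287\right) = \frac{1287}{458}$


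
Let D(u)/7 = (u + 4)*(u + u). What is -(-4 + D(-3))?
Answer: 46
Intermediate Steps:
D(u) = 14*u*(4 + u) (D(u) = 7*((u + 4)*(u + u)) = 7*((4 + u)*(2*u)) = 7*(2*u*(4 + u)) = 14*u*(4 + u))
-(-4 + D(-3)) = -(-4 + 14*(-3)*(4 - 3)) = -(-4 + 14*(-3)*1) = -(-4 - 42) = -1*(-46) = 46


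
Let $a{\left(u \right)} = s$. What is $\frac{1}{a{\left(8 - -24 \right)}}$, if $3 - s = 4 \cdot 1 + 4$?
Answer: $- \frac{1}{5} \approx -0.2$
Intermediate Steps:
$s = -5$ ($s = 3 - \left(4 \cdot 1 + 4\right) = 3 - \left(4 + 4\right) = 3 - 8 = -5$)
$a{\left(u \right)} = -5$
$\frac{1}{a{\left(8 - -24 \right)}} = \frac{1}{-5} = - \frac{1}{5}$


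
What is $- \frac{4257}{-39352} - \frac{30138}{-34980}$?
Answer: $\frac{111241703}{114711080} \approx 0.96976$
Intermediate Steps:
$- \frac{4257}{-39352} - \frac{30138}{-34980} = \left(-4257\right) \left(- \frac{1}{39352}\right) - - \frac{5023}{5830} = \frac{4257}{39352} + \frac{5023}{5830} = \frac{111241703}{114711080}$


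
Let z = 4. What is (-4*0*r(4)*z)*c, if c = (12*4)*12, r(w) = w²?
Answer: 0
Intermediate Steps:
c = 576 (c = 48*12 = 576)
(-4*0*r(4)*z)*c = -4*0*4²*4*576 = -4*0*16*4*576 = -0*4*576 = -4*0*576 = 0*576 = 0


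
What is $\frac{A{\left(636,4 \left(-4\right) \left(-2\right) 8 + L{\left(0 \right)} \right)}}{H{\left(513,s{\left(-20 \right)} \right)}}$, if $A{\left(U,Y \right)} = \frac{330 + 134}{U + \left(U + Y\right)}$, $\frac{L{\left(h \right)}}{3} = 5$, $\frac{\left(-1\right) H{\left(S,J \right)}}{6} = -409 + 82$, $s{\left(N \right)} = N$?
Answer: $\frac{232}{1513683} \approx 0.00015327$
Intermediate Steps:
$H{\left(S,J \right)} = 1962$ ($H{\left(S,J \right)} = - 6 \left(-409 + 82\right) = \left(-6\right) \left(-327\right) = 1962$)
$L{\left(h \right)} = 15$ ($L{\left(h \right)} = 3 \cdot 5 = 15$)
$A{\left(U,Y \right)} = \frac{464}{Y + 2 U}$
$\frac{A{\left(636,4 \left(-4\right) \left(-2\right) 8 + L{\left(0 \right)} \right)}}{H{\left(513,s{\left(-20 \right)} \right)}} = \frac{464 \frac{1}{\left(4 \left(-4\right) \left(-2\right) 8 + 15\right) + 2 \cdot 636}}{1962} = \frac{464}{\left(\left(-16\right) \left(-2\right) 8 + 15\right) + 1272} \cdot \frac{1}{1962} = \frac{464}{\left(32 \cdot 8 + 15\right) + 1272} \cdot \frac{1}{1962} = \frac{464}{\left(256 + 15\right) + 1272} \cdot \frac{1}{1962} = \frac{464}{271 + 1272} \cdot \frac{1}{1962} = \frac{464}{1543} \cdot \frac{1}{1962} = \frac{232}{1513683}$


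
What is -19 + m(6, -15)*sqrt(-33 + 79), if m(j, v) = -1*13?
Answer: -19 - 13*sqrt(46) ≈ -107.17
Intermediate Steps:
m(j, v) = -13
-19 + m(6, -15)*sqrt(-33 + 79) = -19 - 13*sqrt(-33 + 79) = -19 - 13*sqrt(46)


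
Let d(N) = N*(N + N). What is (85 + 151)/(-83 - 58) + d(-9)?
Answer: 22606/141 ≈ 160.33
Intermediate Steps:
d(N) = 2*N**2 (d(N) = N*(2*N) = 2*N**2)
(85 + 151)/(-83 - 58) + d(-9) = (85 + 151)/(-83 - 58) + 2*(-9)**2 = 236/(-141) + 2*81 = 236*(-1/141) + 162 = -236/141 + 162 = 22606/141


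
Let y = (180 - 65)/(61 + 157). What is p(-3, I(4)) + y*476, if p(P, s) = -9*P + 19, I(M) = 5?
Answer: 32384/109 ≈ 297.10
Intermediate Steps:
y = 115/218 ≈ 0.52752
p(P, s) = 19 - 9*P
p(-3, I(4)) + y*476 = (19 - 9*(-3)) + (115/218)*476 = (19 + 27) + 27370/109 = 46 + 27370/109 = 32384/109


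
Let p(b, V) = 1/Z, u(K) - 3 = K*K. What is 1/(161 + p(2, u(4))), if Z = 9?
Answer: 9/1450 ≈ 0.0062069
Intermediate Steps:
u(K) = 3 + K² (u(K) = 3 + K*K = 3 + K²)
p(b, V) = ⅑ (p(b, V) = 1/9 = ⅑)
1/(161 + p(2, u(4))) = 1/(161 + ⅑) = 1/(1450/9) = 9/1450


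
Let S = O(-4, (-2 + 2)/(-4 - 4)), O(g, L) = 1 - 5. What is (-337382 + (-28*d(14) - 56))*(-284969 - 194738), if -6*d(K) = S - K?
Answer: 161911666054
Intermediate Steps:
O(g, L) = -4
S = -4
d(K) = ⅔ + K/6 (d(K) = -(-4 - K)/6 = ⅔ + K/6)
(-337382 + (-28*d(14) - 56))*(-284969 - 194738) = (-337382 + (-28*(⅔ + (⅙)*14) - 56))*(-284969 - 194738) = (-337382 + (-28*(⅔ + 7/3) - 56))*(-479707) = (-337382 + (-28*3 - 56))*(-479707) = (-337382 + (-84 - 56))*(-479707) = (-337382 - 140)*(-479707) = -337522*(-479707) = 161911666054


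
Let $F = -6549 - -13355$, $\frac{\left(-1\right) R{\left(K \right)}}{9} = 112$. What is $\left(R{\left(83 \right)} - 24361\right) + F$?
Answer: $-18563$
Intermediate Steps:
$R{\left(K \right)} = -1008$ ($R{\left(K \right)} = \left(-9\right) 112 = -1008$)
$F = 6806$ ($F = -6549 + 13355 = 6806$)
$\left(R{\left(83 \right)} - 24361\right) + F = \left(-1008 - 24361\right) + 6806 = -25369 + 6806 = -18563$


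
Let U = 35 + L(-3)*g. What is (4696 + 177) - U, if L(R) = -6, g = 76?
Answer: 5294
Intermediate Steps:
U = -421 (U = 35 - 6*76 = 35 - 456 = -421)
(4696 + 177) - U = (4696 + 177) - 1*(-421) = 4873 + 421 = 5294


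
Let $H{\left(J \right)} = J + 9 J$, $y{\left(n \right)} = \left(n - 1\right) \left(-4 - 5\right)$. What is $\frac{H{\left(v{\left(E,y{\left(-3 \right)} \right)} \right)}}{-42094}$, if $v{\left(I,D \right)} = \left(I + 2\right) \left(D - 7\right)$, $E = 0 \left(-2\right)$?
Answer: $- \frac{290}{21047} \approx -0.013779$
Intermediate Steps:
$E = 0$
$y{\left(n \right)} = 9 - 9 n$ ($y{\left(n \right)} = \left(-1 + n\right) \left(-9\right) = 9 - 9 n$)
$v{\left(I,D \right)} = \left(-7 + D\right) \left(2 + I\right)$ ($v{\left(I,D \right)} = \left(2 + I\right) \left(-7 + D\right) = \left(-7 + D\right) \left(2 + I\right)$)
$H{\left(J \right)} = 10 J$
$\frac{H{\left(v{\left(E,y{\left(-3 \right)} \right)} \right)}}{-42094} = \frac{10 \left(-14 - 0 + 2 \left(9 - -27\right) + \left(9 - -27\right) 0\right)}{-42094} = 10 \left(-14 + 0 + 2 \left(9 + 27\right) + \left(9 + 27\right) 0\right) \left(- \frac{1}{42094}\right) = 10 \left(-14 + 0 + 2 \cdot 36 + 36 \cdot 0\right) \left(- \frac{1}{42094}\right) = 10 \left(-14 + 0 + 72 + 0\right) \left(- \frac{1}{42094}\right) = 10 \cdot 58 \left(- \frac{1}{42094}\right) = 580 \left(- \frac{1}{42094}\right) = - \frac{290}{21047}$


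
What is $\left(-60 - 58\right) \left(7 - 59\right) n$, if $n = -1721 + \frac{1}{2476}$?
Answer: $- \frac{6536673130}{619} \approx -1.056 \cdot 10^{7}$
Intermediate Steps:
$n = - \frac{4261195}{2476}$ ($n = -1721 + \frac{1}{2476} = - \frac{4261195}{2476} \approx -1721.0$)
$\left(-60 - 58\right) \left(7 - 59\right) n = \left(-60 - 58\right) \left(7 - 59\right) \left(- \frac{4261195}{2476}\right) = \left(-118\right) \left(-52\right) \left(- \frac{4261195}{2476}\right) = 6136 \left(- \frac{4261195}{2476}\right) = - \frac{6536673130}{619}$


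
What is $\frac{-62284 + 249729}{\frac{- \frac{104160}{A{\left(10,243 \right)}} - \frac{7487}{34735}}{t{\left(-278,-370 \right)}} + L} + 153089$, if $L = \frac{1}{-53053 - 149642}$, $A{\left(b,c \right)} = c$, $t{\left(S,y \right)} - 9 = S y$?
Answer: $- \frac{56199976777250975359}{1255704395644} \approx -4.4756 \cdot 10^{7}$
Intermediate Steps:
$t{\left(S,y \right)} = 9 + S y$
$L = - \frac{1}{202695}$ ($L = \frac{1}{-202695} = - \frac{1}{202695} \approx -4.9335 \cdot 10^{-6}$)
$\frac{-62284 + 249729}{\frac{- \frac{104160}{A{\left(10,243 \right)}} - \frac{7487}{34735}}{t{\left(-278,-370 \right)}} + L} + 153089 = \frac{-62284 + 249729}{\frac{- \frac{104160}{243} - \frac{7487}{34735}}{9 - -102860} - \frac{1}{202695}} + 153089 = \frac{187445}{\frac{\left(-104160\right) \frac{1}{243} - \frac{7487}{34735}}{9 + 102860} - \frac{1}{202695}} + 153089 = \frac{187445}{\frac{- \frac{34720}{81} - \frac{7487}{34735}}{102869} - \frac{1}{202695}} + 153089 = \frac{187445}{\left(- \frac{1206605647}{2813535}\right) \frac{1}{102869} - \frac{1}{202695}} + 153089 = \frac{187445}{- \frac{92815819}{22263502455} - \frac{1}{202695}} + 153089 = \frac{187445}{- \frac{1255704395644}{300846708674415}} + 153089 = 187445 \left(- \frac{300846708674415}{1255704395644}\right) + 153089 = - \frac{56392211307475719675}{1255704395644} + 153089 = - \frac{56199976777250975359}{1255704395644}$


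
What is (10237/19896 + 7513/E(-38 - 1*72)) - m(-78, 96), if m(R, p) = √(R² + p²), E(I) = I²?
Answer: 6212417/5471400 - 30*√17 ≈ -122.56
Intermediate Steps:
(10237/19896 + 7513/E(-38 - 1*72)) - m(-78, 96) = (10237/19896 + 7513/((-38 - 1*72)²)) - √((-78)² + 96²) = (10237*(1/19896) + 7513/((-38 - 72)²)) - √(6084 + 9216) = (10237/19896 + 7513/((-110)²)) - √15300 = (10237/19896 + 7513/12100) - 30*√17 = (10237/19896 + 7513*(1/12100)) - 30*√17 = (10237/19896 + 683/1100) - 30*√17 = 6212417/5471400 - 30*√17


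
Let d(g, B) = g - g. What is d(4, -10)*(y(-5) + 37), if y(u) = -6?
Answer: 0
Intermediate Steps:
d(g, B) = 0
d(4, -10)*(y(-5) + 37) = 0*(-6 + 37) = 0*31 = 0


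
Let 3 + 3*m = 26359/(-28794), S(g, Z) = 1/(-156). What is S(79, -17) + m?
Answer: -2945663/2245932 ≈ -1.3116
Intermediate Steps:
S(g, Z) = -1/156
m = -112741/86382 (m = -1 + (26359/(-28794))/3 = -1 + (26359*(-1/28794))/3 = -1 + (1/3)*(-26359/28794) = -1 - 26359/86382 = -112741/86382 ≈ -1.3051)
S(79, -17) + m = -1/156 - 112741/86382 = -2945663/2245932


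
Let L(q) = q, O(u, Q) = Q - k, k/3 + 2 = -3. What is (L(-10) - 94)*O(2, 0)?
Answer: -1560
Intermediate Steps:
k = -15 (k = -6 + 3*(-3) = -6 - 9 = -15)
O(u, Q) = 15 + Q (O(u, Q) = Q - 1*(-15) = Q + 15 = 15 + Q)
(L(-10) - 94)*O(2, 0) = (-10 - 94)*(15 + 0) = -104*15 = -1560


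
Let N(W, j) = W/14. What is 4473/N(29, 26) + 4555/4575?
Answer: 57325549/26535 ≈ 2160.4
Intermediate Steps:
N(W, j) = W/14 (N(W, j) = W*(1/14) = W/14)
4473/N(29, 26) + 4555/4575 = 4473/(((1/14)*29)) + 4555/4575 = 4473/(29/14) + 4555*(1/4575) = 4473*(14/29) + 911/915 = 62622/29 + 911/915 = 57325549/26535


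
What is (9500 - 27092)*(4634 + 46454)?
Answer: -898740096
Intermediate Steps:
(9500 - 27092)*(4634 + 46454) = -17592*51088 = -898740096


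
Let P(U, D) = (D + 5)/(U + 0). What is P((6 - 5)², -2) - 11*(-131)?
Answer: 1444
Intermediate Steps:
P(U, D) = (5 + D)/U
P((6 - 5)², -2) - 11*(-131) = (5 - 2)/((6 - 5)²) - 11*(-131) = 3/1² + 1441 = 3/1 + 1441 = 1*3 + 1441 = 3 + 1441 = 1444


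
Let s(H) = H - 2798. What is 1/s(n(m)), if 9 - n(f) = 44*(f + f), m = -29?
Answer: -1/237 ≈ -0.0042194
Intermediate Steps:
n(f) = 9 - 88*f (n(f) = 9 - 44*(f + f) = 9 - 44*2*f = 9 - 88*f)
s(H) = -2798 + H
1/s(n(m)) = 1/(-2798 + (9 - 88*(-29))) = 1/(-2798 + (9 + 2552)) = 1/(-2798 + 2561) = 1/(-237) = -1/237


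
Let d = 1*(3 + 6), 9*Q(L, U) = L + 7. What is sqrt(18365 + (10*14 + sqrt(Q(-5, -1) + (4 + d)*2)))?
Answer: sqrt(166545 + 6*sqrt(59))/3 ≈ 136.05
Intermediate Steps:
Q(L, U) = 7/9 + L/9 (Q(L, U) = (L + 7)/9 = (7 + L)/9 = 7/9 + L/9)
d = 9 (d = 1*9 = 9)
sqrt(18365 + (10*14 + sqrt(Q(-5, -1) + (4 + d)*2))) = sqrt(18365 + (10*14 + sqrt((7/9 + (1/9)*(-5)) + (4 + 9)*2))) = sqrt(18365 + (140 + sqrt((7/9 - 5/9) + 13*2))) = sqrt(18365 + (140 + sqrt(2/9 + 26))) = sqrt(18365 + (140 + sqrt(236/9))) = sqrt(18365 + (140 + 2*sqrt(59)/3)) = sqrt(18505 + 2*sqrt(59)/3)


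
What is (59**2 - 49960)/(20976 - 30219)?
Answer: 15493/3081 ≈ 5.0286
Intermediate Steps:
(59**2 - 49960)/(20976 - 30219) = (3481 - 49960)/(-9243) = -46479*(-1/9243) = 15493/3081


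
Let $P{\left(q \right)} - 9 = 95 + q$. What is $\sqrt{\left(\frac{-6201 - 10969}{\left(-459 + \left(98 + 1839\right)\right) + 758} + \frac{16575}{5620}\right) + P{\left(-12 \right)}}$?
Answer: $\frac{\sqrt{8613173596573}}{314158} \approx 9.3419$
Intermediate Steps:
$P{\left(q \right)} = 104 + q$ ($P{\left(q \right)} = 9 + \left(95 + q\right) = 104 + q$)
$\sqrt{\left(\frac{-6201 - 10969}{\left(-459 + \left(98 + 1839\right)\right) + 758} + \frac{16575}{5620}\right) + P{\left(-12 \right)}} = \sqrt{\left(\frac{-6201 - 10969}{\left(-459 + \left(98 + 1839\right)\right) + 758} + \frac{16575}{5620}\right) + \left(104 - 12\right)} = \sqrt{\left(\frac{-6201 - 10969}{\left(-459 + 1937\right) + 758} + 16575 \cdot \frac{1}{5620}\right) + 92} = \sqrt{\left(- \frac{17170}{1478 + 758} + \frac{3315}{1124}\right) + 92} = \sqrt{\left(- \frac{17170}{2236} + \frac{3315}{1124}\right) + 92} = \sqrt{\left(\left(-17170\right) \frac{1}{2236} + \frac{3315}{1124}\right) + 92} = \sqrt{\left(- \frac{8585}{1118} + \frac{3315}{1124}\right) + 92} = \sqrt{- \frac{2971685}{628316} + 92} = \sqrt{\frac{54833387}{628316}} = \frac{\sqrt{8613173596573}}{314158}$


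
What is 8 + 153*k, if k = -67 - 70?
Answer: -20953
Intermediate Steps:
k = -137
8 + 153*k = 8 + 153*(-137) = 8 - 20961 = -20953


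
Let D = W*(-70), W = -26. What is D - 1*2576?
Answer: -756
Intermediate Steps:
D = 1820 (D = -26*(-70) = 1820)
D - 1*2576 = 1820 - 1*2576 = 1820 - 2576 = -756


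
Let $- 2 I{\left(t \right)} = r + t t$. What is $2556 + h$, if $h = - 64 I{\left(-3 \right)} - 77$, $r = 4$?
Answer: $2895$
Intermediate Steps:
$I{\left(t \right)} = -2 - \frac{t^{2}}{2}$ ($I{\left(t \right)} = - \frac{4 + t t}{2} = - \frac{4 + t^{2}}{2} = -2 - \frac{t^{2}}{2}$)
$h = 339$ ($h = - 64 \left(-2 - \frac{\left(-3\right)^{2}}{2}\right) - 77 = - 64 \left(-2 - \frac{9}{2}\right) - 77 = \left(-64\right) \left(- \frac{13}{2}\right) - 77 = 416 - 77 = 339$)
$2556 + h = 2556 + 339 = 2895$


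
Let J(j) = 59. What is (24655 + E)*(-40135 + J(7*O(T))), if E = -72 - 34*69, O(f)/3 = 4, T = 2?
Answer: -891170012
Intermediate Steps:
O(f) = 12 (O(f) = 3*4 = 12)
E = -2418 (E = -72 - 2346 = -2418)
(24655 + E)*(-40135 + J(7*O(T))) = (24655 - 2418)*(-40135 + 59) = 22237*(-40076) = -891170012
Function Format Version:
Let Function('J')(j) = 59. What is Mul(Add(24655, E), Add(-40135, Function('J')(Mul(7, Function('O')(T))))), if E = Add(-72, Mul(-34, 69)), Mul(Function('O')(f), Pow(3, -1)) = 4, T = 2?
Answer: -891170012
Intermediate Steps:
Function('O')(f) = 12 (Function('O')(f) = Mul(3, 4) = 12)
E = -2418 (E = Add(-72, -2346) = -2418)
Mul(Add(24655, E), Add(-40135, Function('J')(Mul(7, Function('O')(T))))) = Mul(Add(24655, -2418), Add(-40135, 59)) = Mul(22237, -40076) = -891170012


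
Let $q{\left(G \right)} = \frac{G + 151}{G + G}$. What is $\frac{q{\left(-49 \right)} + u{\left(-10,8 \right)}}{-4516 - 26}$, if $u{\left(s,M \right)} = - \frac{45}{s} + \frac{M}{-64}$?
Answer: $- \frac{1307}{1780464} \approx -0.00073408$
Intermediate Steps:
$u{\left(s,M \right)} = - \frac{45}{s} - \frac{M}{64}$ ($u{\left(s,M \right)} = - \frac{45}{s} + M \left(- \frac{1}{64}\right) = - \frac{45}{s} - \frac{M}{64}$)
$q{\left(G \right)} = \frac{151 + G}{2 G}$
$\frac{q{\left(-49 \right)} + u{\left(-10,8 \right)}}{-4516 - 26} = \frac{\frac{151 - 49}{2 \left(-49\right)} - \left(\frac{1}{8} + \frac{45}{-10}\right)}{-4516 - 26} = \frac{\frac{1}{2} \left(- \frac{1}{49}\right) 102 - - \frac{35}{8}}{-4542} = \left(- \frac{51}{49} + \left(\frac{9}{2} - \frac{1}{8}\right)\right) \left(- \frac{1}{4542}\right) = \left(- \frac{51}{49} + \frac{35}{8}\right) \left(- \frac{1}{4542}\right) = \frac{1307}{392} \left(- \frac{1}{4542}\right) = - \frac{1307}{1780464}$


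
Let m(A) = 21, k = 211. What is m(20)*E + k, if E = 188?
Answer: 4159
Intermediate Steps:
m(20)*E + k = 21*188 + 211 = 3948 + 211 = 4159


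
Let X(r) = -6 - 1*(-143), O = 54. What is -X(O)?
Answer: -137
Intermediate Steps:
X(r) = 137 (X(r) = -6 + 143 = 137)
-X(O) = -1*137 = -137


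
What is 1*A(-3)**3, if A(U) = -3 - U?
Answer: 0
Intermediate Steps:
1*A(-3)**3 = 1*(-3 - 1*(-3))**3 = 1*(-3 + 3)**3 = 1*0**3 = 1*0 = 0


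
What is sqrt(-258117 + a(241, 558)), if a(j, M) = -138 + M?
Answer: 3*I*sqrt(28633) ≈ 507.64*I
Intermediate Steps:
sqrt(-258117 + a(241, 558)) = sqrt(-258117 + (-138 + 558)) = sqrt(-258117 + 420) = sqrt(-257697) = 3*I*sqrt(28633)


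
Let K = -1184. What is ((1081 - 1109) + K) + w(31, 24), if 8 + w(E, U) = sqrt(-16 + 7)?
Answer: -1220 + 3*I ≈ -1220.0 + 3.0*I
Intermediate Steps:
w(E, U) = -8 + 3*I (w(E, U) = -8 + sqrt(-16 + 7) = -8 + sqrt(-9) = -8 + 3*I)
((1081 - 1109) + K) + w(31, 24) = ((1081 - 1109) - 1184) + (-8 + 3*I) = (-28 - 1184) + (-8 + 3*I) = -1212 + (-8 + 3*I) = -1220 + 3*I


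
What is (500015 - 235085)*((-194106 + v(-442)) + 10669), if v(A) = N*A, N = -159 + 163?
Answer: -49066360650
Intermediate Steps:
N = 4
v(A) = 4*A
(500015 - 235085)*((-194106 + v(-442)) + 10669) = (500015 - 235085)*((-194106 + 4*(-442)) + 10669) = 264930*((-194106 - 1768) + 10669) = 264930*(-195874 + 10669) = 264930*(-185205) = -49066360650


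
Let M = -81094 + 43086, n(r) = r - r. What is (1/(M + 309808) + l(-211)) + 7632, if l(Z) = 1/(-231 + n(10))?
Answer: 159726984677/20928600 ≈ 7632.0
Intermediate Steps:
n(r) = 0
M = -38008
l(Z) = -1/231 (l(Z) = 1/(-231 + 0) = 1/(-231) = -1/231)
(1/(M + 309808) + l(-211)) + 7632 = (1/(-38008 + 309808) - 1/231) + 7632 = (1/271800 - 1/231) + 7632 = -90523/20928600 + 7632 = 159726984677/20928600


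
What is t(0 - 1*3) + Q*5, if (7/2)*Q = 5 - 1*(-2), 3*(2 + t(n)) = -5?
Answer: 19/3 ≈ 6.3333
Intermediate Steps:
t(n) = -11/3 (t(n) = -2 + (⅓)*(-5) = -2 - 5/3 = -11/3)
Q = 2 (Q = 2*(5 - 1*(-2))/7 = 2*(5 + 2)/7 = (2/7)*7 = 2)
t(0 - 1*3) + Q*5 = -11/3 + 2*5 = -11/3 + 10 = 19/3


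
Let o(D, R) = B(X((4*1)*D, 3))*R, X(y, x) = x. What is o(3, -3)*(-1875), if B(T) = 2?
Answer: 11250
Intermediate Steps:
o(D, R) = 2*R
o(3, -3)*(-1875) = (2*(-3))*(-1875) = -6*(-1875) = 11250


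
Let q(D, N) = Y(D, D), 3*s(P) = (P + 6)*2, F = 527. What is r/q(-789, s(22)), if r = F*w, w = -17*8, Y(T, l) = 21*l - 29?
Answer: 35836/8299 ≈ 4.3181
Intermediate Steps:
Y(T, l) = -29 + 21*l
s(P) = 4 + 2*P/3 (s(P) = ((P + 6)*2)/3 = ((6 + P)*2)/3 = (12 + 2*P)/3 = 4 + 2*P/3)
q(D, N) = -29 + 21*D
w = -136
r = -71672 (r = 527*(-136) = -71672)
r/q(-789, s(22)) = -71672/(-29 + 21*(-789)) = -71672/(-29 - 16569) = -71672/(-16598) = -71672*(-1/16598) = 35836/8299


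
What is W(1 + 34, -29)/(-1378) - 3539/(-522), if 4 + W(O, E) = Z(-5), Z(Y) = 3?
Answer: 1219316/179829 ≈ 6.7804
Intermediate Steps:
W(O, E) = -1 (W(O, E) = -4 + 3 = -1)
W(1 + 34, -29)/(-1378) - 3539/(-522) = -1/(-1378) - 3539/(-522) = -1*(-1/1378) - 3539*(-1/522) = 1/1378 + 3539/522 = 1219316/179829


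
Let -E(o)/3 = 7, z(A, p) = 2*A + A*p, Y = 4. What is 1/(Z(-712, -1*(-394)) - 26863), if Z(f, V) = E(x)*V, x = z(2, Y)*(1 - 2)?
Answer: -1/35137 ≈ -2.8460e-5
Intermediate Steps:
x = -12 (x = (2*(2 + 4))*(1 - 2) = (2*6)*(-1) = 12*(-1) = -12)
E(o) = -21 (E(o) = -3*7 = -21)
Z(f, V) = -21*V
1/(Z(-712, -1*(-394)) - 26863) = 1/(-(-21)*(-394) - 26863) = 1/(-21*394 - 26863) = 1/(-8274 - 26863) = 1/(-35137) = -1/35137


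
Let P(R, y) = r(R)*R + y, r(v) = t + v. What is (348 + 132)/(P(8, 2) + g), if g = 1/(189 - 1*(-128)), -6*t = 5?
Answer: 456480/56429 ≈ 8.0895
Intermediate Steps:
t = -⅚ (t = -⅙*5 = -⅚ ≈ -0.83333)
r(v) = -⅚ + v
g = 1/317 (g = 1/(189 + 128) = 1/317 ≈ 0.0031546)
P(R, y) = y + R*(-⅚ + R) (P(R, y) = (-⅚ + R)*R + y = R*(-⅚ + R) + y = y + R*(-⅚ + R))
(348 + 132)/(P(8, 2) + g) = (348 + 132)/((2 + 8² - ⅚*8) + 1/317) = 480/((2 + 64 - 20/3) + 1/317) = 480/(178/3 + 1/317) = 480/(56429/951) = 480*(951/56429) = 456480/56429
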